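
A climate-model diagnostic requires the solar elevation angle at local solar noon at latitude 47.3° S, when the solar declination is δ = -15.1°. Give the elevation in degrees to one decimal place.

57.8°

At local noon the hour angle is zero, so the zenith angle equals |ϕ − δ| = |-47.3° − (-15.100°)| = 32.200°.
Elevation = 90° − 32.200° = 57.8°.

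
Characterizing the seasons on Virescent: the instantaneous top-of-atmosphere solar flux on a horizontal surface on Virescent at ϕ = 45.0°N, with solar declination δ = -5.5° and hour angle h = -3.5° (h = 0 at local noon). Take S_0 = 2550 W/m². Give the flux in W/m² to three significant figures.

cos θ_z = sin ϕ sin δ + cos ϕ cos δ cos h = -0.067773 + 0.702539 = 0.634766.
Flux = S_0 · cos θ_z = 2550 × 0.634766 = 1619 W/m².

1.62e+03 W/m²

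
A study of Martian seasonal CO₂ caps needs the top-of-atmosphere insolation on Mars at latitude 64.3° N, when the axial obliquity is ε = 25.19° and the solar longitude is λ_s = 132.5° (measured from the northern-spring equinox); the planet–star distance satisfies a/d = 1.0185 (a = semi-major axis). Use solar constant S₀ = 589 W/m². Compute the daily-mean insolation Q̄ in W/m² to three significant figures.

Solar declination: sin δ = sin ε · sin λ_s = sin 25.19° × sin 132.5° = 0.31380, so δ = +18.288°.
cos H₀ = −tan(+64.3°) tan(+18.288°) = -0.6867, H₀ = 2.3278 rad.
Bracket: H₀ sin φ sin δ + cos φ cos δ sin H₀ = 2.3278×0.90108×0.31380 + 0.43366×0.94949×0.72692 = 0.658206 + 0.299314 = 0.957520.
Inverse-square distance factor (a/d)² = 1.0185² = 1.037342.
Q̄ = (S₀/π) × 1.037342 × [bracket] = (589/π) × 1.037342 × 0.957520 = 186.2 W/m².

Q̄ ≈ 186 W/m²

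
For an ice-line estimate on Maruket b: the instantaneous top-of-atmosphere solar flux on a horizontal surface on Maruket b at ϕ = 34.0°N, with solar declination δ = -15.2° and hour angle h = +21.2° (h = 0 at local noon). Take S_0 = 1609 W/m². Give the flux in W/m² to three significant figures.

cos θ_z = sin ϕ sin δ + cos ϕ cos δ cos h = -0.146614 + 0.745892 = 0.599278.
Flux = S_0 · cos θ_z = 1609 × 0.599278 = 964.2 W/m².

964 W/m²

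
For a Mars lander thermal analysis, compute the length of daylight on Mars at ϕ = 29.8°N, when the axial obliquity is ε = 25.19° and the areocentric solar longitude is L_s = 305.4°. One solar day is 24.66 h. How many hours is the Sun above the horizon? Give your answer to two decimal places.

sin δ = sin 25.19° × sin 305.4° = -0.34694, so δ = -20.300°.
cos h₀ = −tan ϕ · tan δ = −tan(+29.8°) × tan(-20.300°) = 0.2119, so h₀ = 1.3573 rad = 77.77°.
Daylight = 2h₀/(2π) × 24.66 h = (1.3573/π) × 24.66 = 10.65 h.

10.65 h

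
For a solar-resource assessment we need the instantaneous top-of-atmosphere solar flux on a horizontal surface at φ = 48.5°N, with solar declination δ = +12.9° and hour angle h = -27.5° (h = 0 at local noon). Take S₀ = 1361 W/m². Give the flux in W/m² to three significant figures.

cos θ_z = sin φ sin δ + cos φ cos δ cos h = 0.167204 + 0.572917 = 0.740121.
Flux = S₀ · cos θ_z = 1361 × 0.740121 = 1007 W/m².

1.01e+03 W/m²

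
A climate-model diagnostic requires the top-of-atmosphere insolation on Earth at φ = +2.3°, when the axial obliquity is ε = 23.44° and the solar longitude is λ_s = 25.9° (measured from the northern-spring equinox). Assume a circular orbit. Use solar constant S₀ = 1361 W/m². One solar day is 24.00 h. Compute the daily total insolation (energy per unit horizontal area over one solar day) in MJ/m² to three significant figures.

Solar declination: sin δ = sin ε · sin λ_s = sin 23.44° × sin 25.9° = 0.17375, so δ = +10.006°.
cos H₀ = −tan(+2.3°) tan(+10.006°) = -0.0071, H₀ = 1.5779 rad.
Bracket: H₀ sin φ sin δ + cos φ cos δ sin H₀ = 1.5779×0.04013×0.17375 + 0.99919×0.98479×0.99997 = 0.011002 + 0.983963 = 0.994965.
Q̄ = (S₀/π) × [bracket] = (1361/π) × 0.994965 = 431.04 W/m².
Daily total = Q̄ × 24.00 h × 3600 s/h = 431.04 × 24.00 × 3600 / 10⁶ = 37.24 MJ/m².

37.2 MJ/m²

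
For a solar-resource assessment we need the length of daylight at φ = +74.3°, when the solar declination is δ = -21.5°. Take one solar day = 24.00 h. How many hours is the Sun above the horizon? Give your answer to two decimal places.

cos H₀ = −tan φ · tan δ = 1.4014 ≥ 1, so the Sun never rises (polar night) and H₀ = 0.
Daylight = 2H₀/(2π) × 24.00 h = (0.0000/π) × 24.00 = 0.00 h.

0.00 h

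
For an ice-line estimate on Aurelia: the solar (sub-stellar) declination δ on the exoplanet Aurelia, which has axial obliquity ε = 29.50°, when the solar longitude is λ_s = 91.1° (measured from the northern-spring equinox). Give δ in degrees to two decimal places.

δ = +29.49°

sin δ = sin ε · sin λ_s = sin 29.50° × sin 91.1° = 0.492333.
δ = arcsin(0.492333) = +29.49°.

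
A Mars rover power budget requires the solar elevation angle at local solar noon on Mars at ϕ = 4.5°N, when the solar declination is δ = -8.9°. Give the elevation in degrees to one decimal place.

76.6°

At local noon the hour angle is zero, so the zenith angle equals |ϕ − δ| = |+4.5° − (-8.900°)| = 13.400°.
Elevation = 90° − 13.400° = 76.6°.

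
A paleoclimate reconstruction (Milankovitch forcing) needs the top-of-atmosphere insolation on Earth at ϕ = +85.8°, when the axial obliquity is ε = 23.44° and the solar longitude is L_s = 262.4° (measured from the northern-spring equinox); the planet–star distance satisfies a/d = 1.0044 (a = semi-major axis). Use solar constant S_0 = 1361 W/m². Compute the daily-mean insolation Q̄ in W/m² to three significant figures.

Solar declination: sin δ = sin ε · sin L_s = sin 23.44° × sin 262.4° = -0.39429, so δ = -23.222°.
cos h₀ = −tan(+85.8°) tan(-23.222°) = 5.8426 ≥ 1 ⇒ polar night, h₀ = 0 and Q̄ = 0.
Inverse-square distance factor (a/d)² = 1.0044² = 1.008819.

Q̄ ≈ 0.00 W/m²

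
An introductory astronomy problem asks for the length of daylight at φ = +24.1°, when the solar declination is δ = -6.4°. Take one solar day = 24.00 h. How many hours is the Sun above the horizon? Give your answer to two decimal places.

cos H₀ = −tan φ · tan δ = −tan(+24.1°) × tan(-6.400°) = 0.0502, so H₀ = 1.5206 rad = 87.12°.
Daylight = 2H₀/(2π) × 24.00 h = (1.5206/π) × 24.00 = 11.62 h.

11.62 h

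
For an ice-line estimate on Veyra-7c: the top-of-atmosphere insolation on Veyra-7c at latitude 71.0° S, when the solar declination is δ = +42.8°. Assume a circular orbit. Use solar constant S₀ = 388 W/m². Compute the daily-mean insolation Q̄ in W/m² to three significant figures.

Q̄ ≈ 0.00 W/m²

cos H₀ = −tan(-71.0°) tan(+42.800°) = 2.6893 ≥ 1 ⇒ polar night, H₀ = 0 and Q̄ = 0.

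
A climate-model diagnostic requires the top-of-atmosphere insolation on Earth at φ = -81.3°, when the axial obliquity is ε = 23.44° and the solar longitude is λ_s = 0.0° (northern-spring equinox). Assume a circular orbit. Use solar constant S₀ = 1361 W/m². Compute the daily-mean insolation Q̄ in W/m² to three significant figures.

Q̄ ≈ 65.5 W/m²

Solar declination: sin δ = sin ε · sin λ_s = sin 23.44° × sin 0.0° = 0.00000, so δ = +0.000°.
cos H₀ = −tan(-81.3°) tan(+0.000°) = 0.0000, H₀ = 1.5708 rad.
Bracket: H₀ sin φ sin δ + cos φ cos δ sin H₀ = 1.5708×-0.98849×0.00000 + 0.15126×1.00000×1.00000 = -0.000000 + 0.151260 = 0.151260.
Q̄ = (S₀/π) × [bracket] = (1361/π) × 0.151260 = 65.53 W/m².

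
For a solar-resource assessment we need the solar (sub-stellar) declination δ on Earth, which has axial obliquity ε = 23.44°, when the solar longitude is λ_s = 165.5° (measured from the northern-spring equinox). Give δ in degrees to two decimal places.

sin δ = sin ε · sin λ_s = sin 23.44° × sin 165.5° = 0.099598.
δ = arcsin(0.099598) = +5.72°.

δ = +5.72°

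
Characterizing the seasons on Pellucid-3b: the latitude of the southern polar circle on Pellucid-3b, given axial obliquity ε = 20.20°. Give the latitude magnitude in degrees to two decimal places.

The polar circle is the lowest latitude that experiences at least one full rotation of continuous darkness at the northern-summer solstice; it lies at |φ| = 90° − ε = 90° − 20.20° = 69.80°.

69.80°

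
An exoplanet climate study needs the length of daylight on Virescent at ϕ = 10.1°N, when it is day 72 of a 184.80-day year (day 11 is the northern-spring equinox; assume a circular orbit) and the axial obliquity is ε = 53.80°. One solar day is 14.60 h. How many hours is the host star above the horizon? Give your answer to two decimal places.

Solar longitude: L_s = 360° × (72 − 11)/184.80 = 118.831°.
sin δ = sin 53.80° × sin 118.831° = 0.70693, so δ = +44.986°.
cos h₀ = −tan ϕ · tan δ = −tan(+10.1°) × tan(+44.986°) = -0.1780, so h₀ = 1.7498 rad = 100.26°.
Daylight = 2h₀/(2π) × 14.60 h = (1.7498/π) × 14.60 = 8.13 h.

8.13 h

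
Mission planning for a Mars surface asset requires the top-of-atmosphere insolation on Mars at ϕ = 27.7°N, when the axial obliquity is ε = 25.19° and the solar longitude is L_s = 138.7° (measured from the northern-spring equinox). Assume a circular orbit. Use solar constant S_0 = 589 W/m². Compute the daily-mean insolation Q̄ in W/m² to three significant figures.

Q̄ ≈ 200 W/m²

Solar declination: sin δ = sin ε · sin L_s = sin 25.19° × sin 138.7° = 0.28091, so δ = +16.315°.
cos h₀ = −tan(+27.7°) tan(+16.315°) = -0.1537, h₀ = 1.7251 rad.
Bracket: h₀ sin ϕ sin δ + cos ϕ cos δ sin h₀ = 1.7251×0.46484×0.28091 + 0.88539×0.95973×0.98812 = 0.225260 + 0.839640 = 1.064900.
Q̄ = (S_0/π) × [bracket] = (589/π) × 1.064900 = 199.7 W/m².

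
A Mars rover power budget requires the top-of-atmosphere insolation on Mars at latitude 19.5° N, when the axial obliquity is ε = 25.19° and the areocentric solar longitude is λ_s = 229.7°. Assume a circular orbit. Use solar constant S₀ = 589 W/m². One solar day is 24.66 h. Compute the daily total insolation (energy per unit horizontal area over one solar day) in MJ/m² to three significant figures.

sin δ = sin 25.19° × sin 229.7° = -0.32461, so δ = -18.942°.
cos H₀ = −tan(+19.5°) tan(-18.942°) = 0.1215, H₀ = 1.4490 rad.
Bracket: H₀ sin φ sin δ + cos φ cos δ sin H₀ = 1.4490×0.33381×-0.32461 + 0.94264×0.94585×0.99259 = -0.157011 + 0.884989 = 0.727978.
Q̄ = (S₀/π) × [bracket] = (589/π) × 0.727978 = 136.48 W/m².
Daily total = Q̄ × 24.66 h × 3600 s/h = 136.48 × 24.66 × 3600 / 10⁶ = 12.12 MJ/m².

12.1 MJ/m²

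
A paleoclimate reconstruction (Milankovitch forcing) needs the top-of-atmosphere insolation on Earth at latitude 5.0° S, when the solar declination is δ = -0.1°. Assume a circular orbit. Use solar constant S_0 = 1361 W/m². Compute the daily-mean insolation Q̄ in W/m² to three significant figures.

Q̄ ≈ 432 W/m²

cos h₀ = −tan(-5.0°) tan(-0.100°) = -0.0002, h₀ = 1.5709 rad.
Bracket: h₀ sin ϕ sin δ + cos ϕ cos δ sin h₀ = 1.5709×-0.08716×-0.00175 + 0.99619×1.00000×1.00000 = 0.000240 + 0.996190 = 0.996430.
Q̄ = (S_0/π) × [bracket] = (1361/π) × 0.996430 = 431.7 W/m².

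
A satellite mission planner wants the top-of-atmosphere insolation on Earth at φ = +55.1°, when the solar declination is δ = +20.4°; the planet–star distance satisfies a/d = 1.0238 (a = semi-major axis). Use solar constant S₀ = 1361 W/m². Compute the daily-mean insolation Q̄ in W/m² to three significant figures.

Q̄ ≈ 483 W/m²

cos H₀ = −tan(+55.1°) tan(+20.400°) = -0.5331, H₀ = 2.1331 rad.
Bracket: H₀ sin φ sin δ + cos φ cos δ sin H₀ = 2.1331×0.82015×0.34857 + 0.57215×0.93728×0.84605 = 0.609810 + 0.453707 = 1.063517.
Inverse-square distance factor (a/d)² = 1.0238² = 1.048166.
Q̄ = (S₀/π) × 1.048166 × [bracket] = (1361/π) × 1.048166 × 1.063517 = 482.9 W/m².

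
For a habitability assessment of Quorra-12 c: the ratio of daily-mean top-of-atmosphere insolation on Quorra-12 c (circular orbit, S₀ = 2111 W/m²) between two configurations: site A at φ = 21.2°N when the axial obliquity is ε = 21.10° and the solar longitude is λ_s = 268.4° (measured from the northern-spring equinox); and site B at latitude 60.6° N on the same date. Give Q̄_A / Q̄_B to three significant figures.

Q̄_A / Q̄_B ≈ 8.68

— Configuration A (φ=+21.2°):
Solar declination: sin δ = sin ε · sin λ_s = sin 21.10° × sin 268.4° = -0.35986, so δ = -21.091°.
cos H₀ = −tan(+21.2°) tan(-21.091°) = 0.1496, H₀ = 1.4206 rad.
Bracket: H₀ sin φ sin δ + cos φ cos δ sin H₀ = 1.4206×0.36162×-0.35986 + 0.93232×0.93301×0.98875 = -0.184866 + 0.860078 = 0.675212.
Q̄ = (S₀/π) × [bracket] = (2111/π) × 0.675212 = 453.71 W/m².
— Configuration B (φ=+60.6°):
cos H₀ = −tan(+60.6°) tan(-21.091°) = 0.6845, H₀ = 0.8169 rad.
Bracket: H₀ sin φ sin δ + cos φ cos δ sin H₀ = 0.8169×0.87121×-0.35986 + 0.49090×0.93301×0.72901 = -0.256109 + 0.333897 = 0.077788.
Q̄ = (S₀/π) × [bracket] = (2111/π) × 0.077788 = 52.270 W/m².
Ratio Q̄_A / Q̄_B = 453.71 / 52.270 = 8.680.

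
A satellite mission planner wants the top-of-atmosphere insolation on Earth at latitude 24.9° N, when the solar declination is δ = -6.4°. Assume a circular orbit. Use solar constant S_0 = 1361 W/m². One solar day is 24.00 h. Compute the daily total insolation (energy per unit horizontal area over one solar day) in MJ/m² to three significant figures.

31.0 MJ/m²

cos h₀ = −tan(+24.9°) tan(-6.400°) = 0.0521, h₀ = 1.5187 rad.
Bracket: h₀ sin ϕ sin δ + cos ϕ cos δ sin h₀ = 1.5187×0.42104×-0.11147 + 0.90704×0.99377×0.99864 = -0.071278 + 0.900163 = 0.828885.
Q̄ = (S_0/π) × [bracket] = (1361/π) × 0.828885 = 359.09 W/m².
Daily total = Q̄ × 24.00 h × 3600 s/h = 359.09 × 24.00 × 3600 / 10⁶ = 31.03 MJ/m².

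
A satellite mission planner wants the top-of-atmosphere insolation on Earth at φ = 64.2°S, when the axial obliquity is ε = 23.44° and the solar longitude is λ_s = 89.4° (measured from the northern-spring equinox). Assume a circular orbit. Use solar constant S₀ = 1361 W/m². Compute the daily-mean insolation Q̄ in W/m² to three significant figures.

Q̄ ≈ 5.43 W/m²

Solar declination: sin δ = sin ε · sin λ_s = sin 23.44° × sin 89.4° = 0.39777, so δ = +23.439°.
cos H₀ = −tan(-64.2°) tan(+23.439°) = 0.8968, H₀ = 0.4583 rad.
Bracket: H₀ sin φ sin δ + cos φ cos δ sin H₀ = 0.4583×-0.90032×0.39777 + 0.43523×0.91749×0.44240 = -0.164127 + 0.176659 = 0.012532.
Q̄ = (S₀/π) × [bracket] = (1361/π) × 0.012532 = 5.429 W/m².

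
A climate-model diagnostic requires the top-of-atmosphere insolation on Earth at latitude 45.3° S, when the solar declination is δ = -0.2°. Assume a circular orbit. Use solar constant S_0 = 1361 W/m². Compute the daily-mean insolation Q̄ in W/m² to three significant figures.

Q̄ ≈ 306 W/m²

cos h₀ = −tan(-45.3°) tan(-0.200°) = -0.0035, h₀ = 1.5743 rad.
Bracket: h₀ sin ϕ sin δ + cos ϕ cos δ sin h₀ = 1.5743×-0.71080×-0.00349 + 0.70339×0.99999×0.99999 = 0.003905 + 0.703376 = 0.707281.
Q̄ = (S_0/π) × [bracket] = (1361/π) × 0.707281 = 306.4 W/m².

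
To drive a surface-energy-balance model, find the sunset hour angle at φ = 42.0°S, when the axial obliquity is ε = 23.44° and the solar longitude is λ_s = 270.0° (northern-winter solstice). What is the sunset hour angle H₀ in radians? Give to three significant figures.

H₀ = 1.97 rad

Solar declination: sin δ = sin ε · sin λ_s = sin 23.44° × sin 270.0° = -0.39779, so δ = -23.440°.
cos H₀ = −tan φ · tan δ = −tan(-42.0°) × tan(-23.440°) = -0.3904, so H₀ = 1.9718 rad = 112.98°.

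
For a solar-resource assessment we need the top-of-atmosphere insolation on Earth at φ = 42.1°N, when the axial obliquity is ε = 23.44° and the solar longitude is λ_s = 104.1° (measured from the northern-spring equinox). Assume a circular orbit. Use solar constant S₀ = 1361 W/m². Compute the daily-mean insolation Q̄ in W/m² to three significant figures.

Q̄ ≈ 494 W/m²

Solar declination: sin δ = sin ε · sin λ_s = sin 23.44° × sin 104.1° = 0.38580, so δ = +22.694°.
cos H₀ = −tan(+42.1°) tan(+22.694°) = -0.3779, H₀ = 1.9583 rad.
Bracket: H₀ sin φ sin δ + cos φ cos δ sin H₀ = 1.9583×0.67043×0.38580 + 0.74198×0.92258×0.92587 = 0.506518 + 0.633791 = 1.140309.
Q̄ = (S₀/π) × [bracket] = (1361/π) × 1.140309 = 494.0 W/m².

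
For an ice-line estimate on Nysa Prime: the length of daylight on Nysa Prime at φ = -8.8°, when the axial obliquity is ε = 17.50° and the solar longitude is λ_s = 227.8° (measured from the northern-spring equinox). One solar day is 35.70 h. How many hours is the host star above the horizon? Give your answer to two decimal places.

Solar declination: sin δ = sin ε · sin λ_s = sin 17.50° × sin 227.8° = -0.22276, so δ = -12.871°.
cos H₀ = −tan φ · tan δ = −tan(-8.8°) × tan(-12.871°) = -0.0354, so H₀ = 1.6062 rad = 92.03°.
Daylight = 2H₀/(2π) × 35.70 h = (1.6062/π) × 35.70 = 18.25 h.

18.25 h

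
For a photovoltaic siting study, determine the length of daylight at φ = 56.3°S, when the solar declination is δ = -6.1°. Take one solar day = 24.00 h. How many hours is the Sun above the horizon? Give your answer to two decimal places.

cos H₀ = −tan φ · tan δ = −tan(-56.3°) × tan(-6.100°) = -0.1602, so H₀ = 1.7317 rad = 99.22°.
Daylight = 2H₀/(2π) × 24.00 h = (1.7317/π) × 24.00 = 13.23 h.

13.23 h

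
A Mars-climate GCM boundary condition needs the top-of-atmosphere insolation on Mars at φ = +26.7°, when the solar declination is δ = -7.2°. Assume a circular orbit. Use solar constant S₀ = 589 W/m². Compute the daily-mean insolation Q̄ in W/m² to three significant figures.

cos H₀ = −tan(+26.7°) tan(-7.200°) = 0.0635, H₀ = 1.5072 rad.
Bracket: H₀ sin φ sin δ + cos φ cos δ sin H₀ = 1.5072×0.44932×-0.12533 + 0.89337×0.99211×0.99798 = -0.084875 + 0.884531 = 0.799656.
Q̄ = (S₀/π) × [bracket] = (589/π) × 0.799656 = 149.9 W/m².

Q̄ ≈ 150 W/m²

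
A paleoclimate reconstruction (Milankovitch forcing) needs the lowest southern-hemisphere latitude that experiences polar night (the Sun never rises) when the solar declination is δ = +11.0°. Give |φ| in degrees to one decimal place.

|φ| = 79.0°

Polar night requires cos H₀ = −tan φ tan δ ≥ 1, i.e. tan φ tan δ ≤ −1.
The boundary is |tan φ| · |tan δ| = 1, so |φ| = 90° − |δ| = 90° − 11.0° = 79.0° in the southern hemisphere.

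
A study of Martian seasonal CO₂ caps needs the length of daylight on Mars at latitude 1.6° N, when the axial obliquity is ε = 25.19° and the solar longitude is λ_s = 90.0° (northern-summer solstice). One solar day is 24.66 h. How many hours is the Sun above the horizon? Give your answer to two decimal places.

12.43 h

Solar declination: sin δ = sin ε · sin λ_s = sin 25.19° × sin 90.0° = 0.42562, so δ = +25.190°.
cos H₀ = −tan φ · tan δ = −tan(+1.6°) × tan(+25.190°) = -0.0131, so H₀ = 1.5839 rad = 90.75°.
Daylight = 2H₀/(2π) × 24.66 h = (1.5839/π) × 24.66 = 12.43 h.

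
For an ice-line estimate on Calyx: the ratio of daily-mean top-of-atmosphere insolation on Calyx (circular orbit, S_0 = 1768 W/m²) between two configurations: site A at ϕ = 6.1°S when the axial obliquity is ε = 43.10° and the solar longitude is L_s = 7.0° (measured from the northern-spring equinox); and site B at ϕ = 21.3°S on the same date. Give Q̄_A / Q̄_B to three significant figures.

— Configuration A (ϕ=-6.1°):
Solar declination: sin δ = sin ε · sin L_s = sin 43.10° × sin 7.0° = 0.08327, so δ = +4.777°.
cos h₀ = −tan(-6.1°) tan(+4.777°) = 0.0089, h₀ = 1.5619 rad.
Bracket: h₀ sin ϕ sin δ + cos ϕ cos δ sin h₀ = 1.5619×-0.10626×0.08327 + 0.99434×0.99653×0.99996 = -0.013820 + 0.990850 = 0.977030.
Q̄ = (S_0/π) × [bracket] = (1768/π) × 0.977030 = 549.85 W/m².
— Configuration B (ϕ=-21.3°):
cos h₀ = −tan(-21.3°) tan(+4.777°) = 0.0326, h₀ = 1.5382 rad.
Bracket: h₀ sin ϕ sin δ + cos ϕ cos δ sin h₀ = 1.5382×-0.36325×0.08327 + 0.93169×0.99653×0.99947 = -0.046527 + 0.927965 = 0.881438.
Q̄ = (S_0/π) × [bracket] = (1768/π) × 0.881438 = 496.05 W/m².
Ratio Q̄_A / Q̄_B = 549.85 / 496.05 = 1.108.

Q̄_A / Q̄_B ≈ 1.11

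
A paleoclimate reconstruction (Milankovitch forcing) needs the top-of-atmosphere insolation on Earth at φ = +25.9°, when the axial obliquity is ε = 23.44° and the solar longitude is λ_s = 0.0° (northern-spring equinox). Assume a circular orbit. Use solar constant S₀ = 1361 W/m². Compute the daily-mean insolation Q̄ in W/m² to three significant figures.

Q̄ ≈ 390 W/m²

Solar declination: sin δ = sin ε · sin λ_s = sin 23.44° × sin 0.0° = 0.00000, so δ = +0.000°.
cos H₀ = −tan(+25.9°) tan(+0.000°) = -0.0000, H₀ = 1.5708 rad.
Bracket: H₀ sin φ sin δ + cos φ cos δ sin H₀ = 1.5708×0.43680×0.00000 + 0.89956×1.00000×1.00000 = 0.000000 + 0.899560 = 0.899560.
Q̄ = (S₀/π) × [bracket] = (1361/π) × 0.899560 = 389.7 W/m².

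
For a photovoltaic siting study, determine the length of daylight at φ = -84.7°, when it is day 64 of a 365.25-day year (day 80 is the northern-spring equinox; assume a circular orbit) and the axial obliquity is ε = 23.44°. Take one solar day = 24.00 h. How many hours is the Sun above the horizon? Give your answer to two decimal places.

Solar longitude: λ_s = 360° × (64 − 80)/365.25 = -15.770°, i.e. -15.770° + 360° = 344.230°.
sin δ = sin 23.44° × sin 344.230° = -0.10811, so δ = -6.206°.
Sunrise equation: cos H₀ = −tan φ · tan δ = -1.1723 ≤ −1, so the Sun never sets (polar day) and H₀ = π.
Daylight = 2H₀/(2π) × 24.00 h = (3.1416/π) × 24.00 = 24.00 h.

24.00 h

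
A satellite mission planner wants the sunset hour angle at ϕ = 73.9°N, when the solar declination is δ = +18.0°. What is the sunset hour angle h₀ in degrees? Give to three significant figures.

Sunrise equation: cos h₀ = −tan ϕ · tan δ = -1.1257 ≤ −1, so the Sun never sets (polar day) and h₀ = π.

h₀ = 180°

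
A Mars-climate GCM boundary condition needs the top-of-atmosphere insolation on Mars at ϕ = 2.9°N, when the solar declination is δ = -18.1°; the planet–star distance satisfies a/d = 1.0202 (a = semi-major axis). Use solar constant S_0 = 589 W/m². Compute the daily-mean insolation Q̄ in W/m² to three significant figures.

Q̄ ≈ 180 W/m²

cos h₀ = −tan(+2.9°) tan(-18.100°) = 0.0166, h₀ = 1.5542 rad.
Bracket: h₀ sin ϕ sin δ + cos ϕ cos δ sin h₀ = 1.5542×0.05059×-0.31068 + 0.99872×0.95052×0.99986 = -0.024428 + 0.949170 = 0.924742.
Inverse-square distance factor (a/d)² = 1.0202² = 1.040808.
Q̄ = (S_0/π) × 1.040808 × [bracket] = (589/π) × 1.040808 × 0.924742 = 180.4 W/m².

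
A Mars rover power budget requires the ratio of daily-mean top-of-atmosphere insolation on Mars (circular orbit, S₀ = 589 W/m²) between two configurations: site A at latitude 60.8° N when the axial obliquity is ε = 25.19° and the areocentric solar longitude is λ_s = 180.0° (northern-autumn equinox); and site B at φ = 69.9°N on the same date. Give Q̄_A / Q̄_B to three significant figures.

Q̄_A / Q̄_B ≈ 1.42

— Configuration A (φ=+60.8°):
sin δ = sin 25.19° × sin 180.0° = 0.00000, so δ = +0.000°.
cos H₀ = −tan(+60.8°) tan(+0.000°) = -0.0000, H₀ = 1.5708 rad.
Bracket: H₀ sin φ sin δ + cos φ cos δ sin H₀ = 1.5708×0.87292×0.00000 + 0.48786×1.00000×1.00000 = 0.000000 + 0.487860 = 0.487860.
Q̄ = (S₀/π) × [bracket] = (589/π) × 0.487860 = 91.466 W/m².
— Configuration B (φ=+69.9°):
cos H₀ = −tan(+69.9°) tan(+0.000°) = -0.0000, H₀ = 1.5708 rad.
Bracket: H₀ sin φ sin δ + cos φ cos δ sin H₀ = 1.5708×0.93909×0.00000 + 0.34366×1.00000×1.00000 = 0.000000 + 0.343660 = 0.343660.
Q̄ = (S₀/π) × [bracket] = (589/π) × 0.343660 = 64.431 W/m².
Ratio Q̄_A / Q̄_B = 91.466 / 64.431 = 1.420.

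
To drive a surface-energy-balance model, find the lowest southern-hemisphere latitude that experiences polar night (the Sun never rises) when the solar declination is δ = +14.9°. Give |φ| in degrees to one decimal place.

|φ| = 75.1°

Polar night requires cos H₀ = −tan φ tan δ ≥ 1, i.e. tan φ tan δ ≤ −1.
The boundary is |tan φ| · |tan δ| = 1, so |φ| = 90° − |δ| = 90° − 14.9° = 75.1° in the southern hemisphere.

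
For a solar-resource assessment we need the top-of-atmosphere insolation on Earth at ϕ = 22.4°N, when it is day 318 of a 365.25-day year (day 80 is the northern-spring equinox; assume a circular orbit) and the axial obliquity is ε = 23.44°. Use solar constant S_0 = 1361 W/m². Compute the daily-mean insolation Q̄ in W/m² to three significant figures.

Q̄ ≈ 299 W/m²

Solar longitude: L_s = 360° × (318 − 80)/365.25 = 234.579°.
sin δ = sin 23.44° × sin 234.579° = -0.32416, so δ = -18.915°.
cos h₀ = −tan(+22.4°) tan(-18.915°) = 0.1412, h₀ = 1.4291 rad.
Bracket: h₀ sin ϕ sin δ + cos ϕ cos δ sin h₀ = 1.4291×0.38107×-0.32416 + 0.92455×0.94600×0.98998 = -0.176533 + 0.865861 = 0.689328.
Q̄ = (S_0/π) × [bracket] = (1361/π) × 0.689328 = 298.6 W/m².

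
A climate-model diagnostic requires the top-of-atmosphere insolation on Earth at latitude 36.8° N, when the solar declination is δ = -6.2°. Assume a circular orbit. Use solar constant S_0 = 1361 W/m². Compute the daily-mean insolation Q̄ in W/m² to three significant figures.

cos h₀ = −tan(+36.8°) tan(-6.200°) = 0.0813, h₀ = 1.4894 rad.
Bracket: h₀ sin ϕ sin δ + cos ϕ cos δ sin h₀ = 1.4894×0.59902×-0.10800 + 0.80073×0.99415×0.99669 = -0.096355 + 0.793411 = 0.697056.
Q̄ = (S_0/π) × [bracket] = (1361/π) × 0.697056 = 302.0 W/m².

Q̄ ≈ 302 W/m²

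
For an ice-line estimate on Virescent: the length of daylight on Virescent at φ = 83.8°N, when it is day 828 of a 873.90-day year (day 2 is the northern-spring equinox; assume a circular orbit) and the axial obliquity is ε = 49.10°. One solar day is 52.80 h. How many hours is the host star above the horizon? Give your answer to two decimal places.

Solar longitude: λ_s = 360° × (828 − 2)/873.90 = 340.268°.
sin δ = sin 49.10° × sin 340.268° = -0.25519, so δ = -14.785°.
cos H₀ = −tan φ · tan δ = 2.4296 ≥ 1, so the host star never rises (polar night) and H₀ = 0.
Daylight = 2H₀/(2π) × 52.80 h = (0.0000/π) × 52.80 = 0.00 h.

0.00 h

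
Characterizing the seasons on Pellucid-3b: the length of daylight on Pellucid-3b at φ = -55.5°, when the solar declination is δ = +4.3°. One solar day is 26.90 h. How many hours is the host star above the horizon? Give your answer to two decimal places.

12.51 h

cos H₀ = −tan φ · tan δ = −tan(-55.5°) × tan(+4.300°) = 0.1094, so H₀ = 1.4612 rad = 83.72°.
Daylight = 2H₀/(2π) × 26.90 h = (1.4612/π) × 26.90 = 12.51 h.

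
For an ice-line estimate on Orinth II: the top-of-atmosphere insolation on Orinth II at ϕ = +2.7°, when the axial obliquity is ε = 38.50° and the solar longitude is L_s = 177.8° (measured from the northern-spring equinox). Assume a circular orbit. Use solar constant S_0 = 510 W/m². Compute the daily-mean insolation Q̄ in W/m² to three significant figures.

Solar declination: sin δ = sin ε · sin L_s = sin 38.50° × sin 177.8° = 0.02390, so δ = +1.369°.
cos h₀ = −tan(+2.7°) tan(+1.369°) = -0.0011, h₀ = 1.5719 rad.
Bracket: h₀ sin ϕ sin δ + cos ϕ cos δ sin h₀ = 1.5719×0.04711×0.02390 + 0.99889×0.99971×1.00000 = 0.001770 + 0.998600 = 1.000370.
Q̄ = (S_0/π) × [bracket] = (510/π) × 1.000370 = 162.4 W/m².

Q̄ ≈ 162 W/m²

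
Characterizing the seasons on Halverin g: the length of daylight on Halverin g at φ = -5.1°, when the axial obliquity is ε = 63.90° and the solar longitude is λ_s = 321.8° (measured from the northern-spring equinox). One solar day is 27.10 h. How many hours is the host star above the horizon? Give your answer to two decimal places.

Solar declination: sin δ = sin ε · sin λ_s = sin 63.90° × sin 321.8° = -0.55535, so δ = -33.735°.
cos H₀ = −tan φ · tan δ = −tan(-5.1°) × tan(-33.735°) = -0.0596, so H₀ = 1.6304 rad = 93.42°.
Daylight = 2H₀/(2π) × 27.10 h = (1.6304/π) × 27.10 = 14.06 h.

14.06 h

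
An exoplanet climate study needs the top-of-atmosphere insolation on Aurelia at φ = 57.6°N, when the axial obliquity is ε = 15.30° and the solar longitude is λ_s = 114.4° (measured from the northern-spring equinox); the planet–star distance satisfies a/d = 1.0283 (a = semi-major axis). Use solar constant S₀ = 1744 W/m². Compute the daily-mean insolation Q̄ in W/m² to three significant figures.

Q̄ ≈ 516 W/m²

Solar declination: sin δ = sin ε · sin λ_s = sin 15.30° × sin 114.4° = 0.24030, so δ = +13.905°.
cos H₀ = −tan(+57.6°) tan(+13.905°) = -0.3901, H₀ = 1.9715 rad.
Bracket: H₀ sin φ sin δ + cos φ cos δ sin H₀ = 1.9715×0.84433×0.24030 + 0.53583×0.97070×0.92078 = 0.400003 + 0.478925 = 0.878928.
Inverse-square distance factor (a/d)² = 1.0283² = 1.057401.
Q̄ = (S₀/π) × 1.057401 × [bracket] = (1744/π) × 1.057401 × 0.878928 = 515.9 W/m².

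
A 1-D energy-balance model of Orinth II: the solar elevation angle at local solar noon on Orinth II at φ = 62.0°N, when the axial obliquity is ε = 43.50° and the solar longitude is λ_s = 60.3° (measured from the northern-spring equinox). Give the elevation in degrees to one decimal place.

64.7°

Solar declination: sin δ = sin ε · sin λ_s = sin 43.50° × sin 60.3° = 0.59793, so δ = +36.722°.
At local noon the hour angle is zero, so the zenith angle equals |φ − δ| = |+62.0° − (+36.722°)| = 25.278°.
Elevation = 90° − 25.278° = 64.7°.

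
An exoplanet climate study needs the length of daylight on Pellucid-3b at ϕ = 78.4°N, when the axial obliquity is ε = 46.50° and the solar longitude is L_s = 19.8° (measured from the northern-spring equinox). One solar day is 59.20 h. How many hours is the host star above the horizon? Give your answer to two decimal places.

Solar declination: sin δ = sin ε · sin L_s = sin 46.50° × sin 19.8° = 0.24571, so δ = +14.224°.
Sunrise equation: cos h₀ = −tan ϕ · tan δ = -1.2349 ≤ −1, so the host star never sets (polar day) and h₀ = π.
Daylight = 2h₀/(2π) × 59.20 h = (3.1416/π) × 59.20 = 59.20 h.

59.20 h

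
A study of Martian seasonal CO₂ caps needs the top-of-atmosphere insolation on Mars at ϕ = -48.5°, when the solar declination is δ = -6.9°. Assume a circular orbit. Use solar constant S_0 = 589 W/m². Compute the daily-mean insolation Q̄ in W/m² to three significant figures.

Q̄ ≈ 151 W/m²

cos h₀ = −tan(-48.5°) tan(-6.900°) = -0.1368, h₀ = 1.7080 rad.
Bracket: h₀ sin ϕ sin δ + cos ϕ cos δ sin h₀ = 1.7080×-0.74896×-0.12014 + 0.66262×0.99276×0.99060 = 0.153686 + 0.651639 = 0.805325.
Q̄ = (S_0/π) × [bracket] = (589/π) × 0.805325 = 151.0 W/m².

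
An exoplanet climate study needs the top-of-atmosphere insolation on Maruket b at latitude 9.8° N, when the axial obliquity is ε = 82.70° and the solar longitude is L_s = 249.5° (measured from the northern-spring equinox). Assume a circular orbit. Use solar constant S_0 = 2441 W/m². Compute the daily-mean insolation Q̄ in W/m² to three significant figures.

Q̄ ≈ 117 W/m²

Solar declination: sin δ = sin ε · sin L_s = sin 82.70° × sin 249.5° = -0.92908, so δ = -68.292°.
cos h₀ = −tan(+9.8°) tan(-68.292°) = 0.4339, h₀ = 1.1220 rad.
Bracket: h₀ sin ϕ sin δ + cos ϕ cos δ sin h₀ = 1.1220×0.17021×-0.92908 + 0.98541×0.36988×0.90097 = -0.177432 + 0.328389 = 0.150957.
Q̄ = (S_0/π) × [bracket] = (2441/π) × 0.150957 = 117.3 W/m².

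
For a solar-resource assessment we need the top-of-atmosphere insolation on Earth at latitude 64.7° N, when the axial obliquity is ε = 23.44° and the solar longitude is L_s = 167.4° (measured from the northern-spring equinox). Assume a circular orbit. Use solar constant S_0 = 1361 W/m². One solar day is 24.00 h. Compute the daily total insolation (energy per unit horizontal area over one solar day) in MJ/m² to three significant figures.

20.8 MJ/m²

Solar declination: sin δ = sin ε · sin L_s = sin 23.44° × sin 167.4° = 0.08677, so δ = +4.978°.
cos h₀ = −tan(+64.7°) tan(+4.978°) = -0.1843, h₀ = 1.7561 rad.
Bracket: h₀ sin ϕ sin δ + cos ϕ cos δ sin h₀ = 1.7561×0.90408×0.08677 + 0.42736×0.99623×0.98288 = 0.137761 + 0.418460 = 0.556221.
Q̄ = (S_0/π) × [bracket] = (1361/π) × 0.556221 = 240.97 W/m².
Daily total = Q̄ × 24.00 h × 3600 s/h = 240.97 × 24.00 × 3600 / 10⁶ = 20.82 MJ/m².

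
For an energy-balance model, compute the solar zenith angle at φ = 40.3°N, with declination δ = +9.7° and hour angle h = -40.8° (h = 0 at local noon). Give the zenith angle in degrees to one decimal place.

θ_z = 47.3°

cos θ_z = sin φ sin δ + cos φ cos δ cos h = 0.108977 + 0.569082 = 0.678059.
θ_z = arccos(0.678059) = 47.3°.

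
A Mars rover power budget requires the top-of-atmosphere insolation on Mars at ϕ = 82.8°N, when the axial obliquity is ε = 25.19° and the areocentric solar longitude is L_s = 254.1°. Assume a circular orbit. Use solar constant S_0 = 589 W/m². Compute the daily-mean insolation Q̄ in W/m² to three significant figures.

Q̄ ≈ 0.00 W/m²

sin δ = sin 25.19° × sin 254.1° = -0.40934, so δ = -24.163°.
cos h₀ = −tan(+82.8°) tan(-24.163°) = 3.5514 ≥ 1 ⇒ polar night, h₀ = 0 and Q̄ = 0.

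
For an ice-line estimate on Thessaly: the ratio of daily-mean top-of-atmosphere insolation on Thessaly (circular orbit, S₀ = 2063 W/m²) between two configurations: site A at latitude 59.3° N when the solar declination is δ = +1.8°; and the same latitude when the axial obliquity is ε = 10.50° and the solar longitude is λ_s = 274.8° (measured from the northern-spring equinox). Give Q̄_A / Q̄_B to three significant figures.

— Configuration A (φ=+59.3°):
cos H₀ = −tan(+59.3°) tan(+1.800°) = -0.0529, H₀ = 1.6237 rad.
Bracket: H₀ sin φ sin δ + cos φ cos δ sin H₀ = 1.6237×0.85985×0.03141 + 0.51054×0.99951×0.99860 = 0.043853 + 0.509575 = 0.553428.
Q̄ = (S₀/π) × [bracket] = (2063/π) × 0.553428 = 363.42 W/m².
— Configuration B (φ=+59.3°):
Solar declination: sin δ = sin ε · sin λ_s = sin 10.50° × sin 274.8° = -0.18160, so δ = -10.463°.
cos H₀ = −tan(+59.3°) tan(-10.463°) = 0.3110, H₀ = 1.2545 rad.
Bracket: H₀ sin φ sin δ + cos φ cos δ sin H₀ = 1.2545×0.85985×-0.18160 + 0.51054×0.98337×0.95041 = -0.195889 + 0.477153 = 0.281264.
Q̄ = (S₀/π) × [bracket] = (2063/π) × 0.281264 = 184.70 W/m².
Ratio Q̄_A / Q̄_B = 363.42 / 184.70 = 1.968.

Q̄_A / Q̄_B ≈ 1.97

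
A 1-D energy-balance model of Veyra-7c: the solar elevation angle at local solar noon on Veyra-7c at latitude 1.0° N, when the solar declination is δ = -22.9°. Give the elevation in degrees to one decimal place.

At local noon the hour angle is zero, so the zenith angle equals |ϕ − δ| = |+1.0° − (-22.900°)| = 23.900°.
Elevation = 90° − 23.900° = 66.1°.

66.1°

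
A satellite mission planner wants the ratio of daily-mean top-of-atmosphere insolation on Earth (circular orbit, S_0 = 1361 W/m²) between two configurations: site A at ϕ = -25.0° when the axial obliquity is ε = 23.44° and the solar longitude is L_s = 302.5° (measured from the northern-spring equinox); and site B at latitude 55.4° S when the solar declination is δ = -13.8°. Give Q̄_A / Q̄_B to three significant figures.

— Configuration A (ϕ=-25.0°):
Solar declination: sin δ = sin ε · sin L_s = sin 23.44° × sin 302.5° = -0.33549, so δ = -19.602°.
cos h₀ = −tan(-25.0°) tan(-19.602°) = -0.1661, h₀ = 1.7376 rad.
Bracket: h₀ sin ϕ sin δ + cos ϕ cos δ sin h₀ = 1.7376×-0.42262×-0.33549 + 0.90631×0.94204×0.98611 = 0.246365 + 0.841921 = 1.088286.
Q̄ = (S_0/π) × [bracket] = (1361/π) × 1.088286 = 471.47 W/m².
— Configuration B (ϕ=-55.4°):
cos h₀ = −tan(-55.4°) tan(-13.800°) = -0.3561, h₀ = 1.9348 rad.
Bracket: h₀ sin ϕ sin δ + cos ϕ cos δ sin h₀ = 1.9348×-0.82314×-0.23853 + 0.56784×0.97113×0.93447 = 0.379886 + 0.515310 = 0.895196.
Q̄ = (S_0/π) × [bracket] = (1361/π) × 0.895196 = 387.82 W/m².
Ratio Q̄_A / Q̄_B = 471.47 / 387.82 = 1.216.

Q̄_A / Q̄_B ≈ 1.22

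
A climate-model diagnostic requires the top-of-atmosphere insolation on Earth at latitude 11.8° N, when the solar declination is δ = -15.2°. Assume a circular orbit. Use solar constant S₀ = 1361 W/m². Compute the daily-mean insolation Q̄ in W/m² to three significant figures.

Q̄ ≈ 373 W/m²

cos H₀ = −tan(+11.8°) tan(-15.200°) = 0.0568, H₀ = 1.5140 rad.
Bracket: H₀ sin φ sin δ + cos φ cos δ sin H₀ = 1.5140×0.20450×-0.26219 + 0.97887×0.96502×0.99839 = -0.081177 + 0.943108 = 0.861931.
Q̄ = (S₀/π) × [bracket] = (1361/π) × 0.861931 = 373.4 W/m².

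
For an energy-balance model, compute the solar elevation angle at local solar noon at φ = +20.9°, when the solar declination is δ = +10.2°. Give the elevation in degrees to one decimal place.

At local noon the hour angle is zero, so the zenith angle equals |φ − δ| = |+20.9° − (+10.200°)| = 10.700°.
Elevation = 90° − 10.700° = 79.3°.

79.3°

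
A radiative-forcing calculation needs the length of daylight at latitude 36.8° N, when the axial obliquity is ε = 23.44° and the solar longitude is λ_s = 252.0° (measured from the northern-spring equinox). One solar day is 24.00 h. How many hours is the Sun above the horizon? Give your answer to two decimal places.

Solar declination: sin δ = sin ε · sin λ_s = sin 23.44° × sin 252.0° = -0.37832, so δ = -22.230°.
cos H₀ = −tan φ · tan δ = −tan(+36.8°) × tan(-22.230°) = 0.3057, so H₀ = 1.2601 rad = 72.20°.
Daylight = 2H₀/(2π) × 24.00 h = (1.2601/π) × 24.00 = 9.63 h.

9.63 h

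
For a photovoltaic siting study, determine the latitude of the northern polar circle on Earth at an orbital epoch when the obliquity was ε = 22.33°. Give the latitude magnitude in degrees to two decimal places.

67.67°

The polar circle is the lowest latitude that experiences at least one full rotation of continuous daylight at the northern-summer solstice; it lies at |φ| = 90° − ε = 90° − 22.33° = 67.67°.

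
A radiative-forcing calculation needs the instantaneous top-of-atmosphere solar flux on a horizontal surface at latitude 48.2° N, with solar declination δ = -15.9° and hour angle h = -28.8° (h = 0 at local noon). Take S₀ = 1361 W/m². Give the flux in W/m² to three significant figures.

cos θ_z = sin φ sin δ + cos φ cos δ cos h = -0.204230 + 0.561740 = 0.357510.
Flux = S₀ · cos θ_z = 1361 × 0.357510 = 486.6 W/m².

487 W/m²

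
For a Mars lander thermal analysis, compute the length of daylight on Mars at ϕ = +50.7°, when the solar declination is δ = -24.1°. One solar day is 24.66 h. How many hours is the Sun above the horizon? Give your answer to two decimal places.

cos h₀ = −tan ϕ · tan δ = −tan(+50.7°) × tan(-24.100°) = 0.5465, so h₀ = 0.9926 rad = 56.87°.
Daylight = 2h₀/(2π) × 24.66 h = (0.9926/π) × 24.66 = 7.79 h.

7.79 h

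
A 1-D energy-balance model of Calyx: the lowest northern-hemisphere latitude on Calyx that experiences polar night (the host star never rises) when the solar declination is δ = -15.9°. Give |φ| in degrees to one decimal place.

Polar night requires cos H₀ = −tan φ tan δ ≥ 1, i.e. tan φ tan δ ≤ −1.
The boundary is |tan φ| · |tan δ| = 1, so |φ| = 90° − |δ| = 90° − 15.9° = 74.1° in the northern hemisphere.

|φ| = 74.1°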